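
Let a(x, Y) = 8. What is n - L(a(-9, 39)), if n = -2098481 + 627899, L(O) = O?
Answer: -1470590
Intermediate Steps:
n = -1470582
n - L(a(-9, 39)) = -1470582 - 1*8 = -1470582 - 8 = -1470590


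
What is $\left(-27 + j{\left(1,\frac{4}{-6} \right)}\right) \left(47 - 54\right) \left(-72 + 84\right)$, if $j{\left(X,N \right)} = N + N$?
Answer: $2380$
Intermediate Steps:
$j{\left(X,N \right)} = 2 N$
$\left(-27 + j{\left(1,\frac{4}{-6} \right)}\right) \left(47 - 54\right) \left(-72 + 84\right) = \left(-27 + 2 \frac{4}{-6}\right) \left(47 - 54\right) \left(-72 + 84\right) = \left(-27 + 2 \cdot 4 \left(- \frac{1}{6}\right)\right) \left(-7\right) 12 = \left(-27 + 2 \left(- \frac{2}{3}\right)\right) \left(-7\right) 12 = \left(-27 - \frac{4}{3}\right) \left(-7\right) 12 = \left(- \frac{85}{3}\right) \left(-7\right) 12 = \frac{595}{3} \cdot 12 = 2380$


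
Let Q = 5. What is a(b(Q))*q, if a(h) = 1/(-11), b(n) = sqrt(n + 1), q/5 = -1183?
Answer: 5915/11 ≈ 537.73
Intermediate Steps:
q = -5915 (q = 5*(-1183) = -5915)
b(n) = sqrt(1 + n)
a(h) = -1/11
a(b(Q))*q = -1/11*(-5915) = 5915/11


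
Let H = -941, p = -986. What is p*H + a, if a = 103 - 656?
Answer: 927273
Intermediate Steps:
a = -553
p*H + a = -986*(-941) - 553 = 927826 - 553 = 927273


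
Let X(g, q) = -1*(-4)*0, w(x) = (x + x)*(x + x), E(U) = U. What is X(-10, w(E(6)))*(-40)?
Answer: 0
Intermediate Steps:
w(x) = 4*x² (w(x) = (2*x)*(2*x) = 4*x²)
X(g, q) = 0 (X(g, q) = 4*0 = 0)
X(-10, w(E(6)))*(-40) = 0*(-40) = 0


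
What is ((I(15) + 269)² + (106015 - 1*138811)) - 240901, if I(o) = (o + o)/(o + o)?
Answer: -200797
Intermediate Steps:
I(o) = 1 (I(o) = (2*o)/((2*o)) = (2*o)*(1/(2*o)) = 1)
((I(15) + 269)² + (106015 - 1*138811)) - 240901 = ((1 + 269)² + (106015 - 1*138811)) - 240901 = (270² + (106015 - 138811)) - 240901 = (72900 - 32796) - 240901 = 40104 - 240901 = -200797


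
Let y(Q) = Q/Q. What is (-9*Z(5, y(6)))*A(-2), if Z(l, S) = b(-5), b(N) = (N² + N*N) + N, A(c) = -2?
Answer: 810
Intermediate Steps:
b(N) = N + 2*N² (b(N) = (N² + N²) + N = 2*N² + N = N + 2*N²)
y(Q) = 1
Z(l, S) = 45 (Z(l, S) = -5*(1 + 2*(-5)) = -5*(1 - 10) = -5*(-9) = 45)
(-9*Z(5, y(6)))*A(-2) = -9*45*(-2) = -405*(-2) = 810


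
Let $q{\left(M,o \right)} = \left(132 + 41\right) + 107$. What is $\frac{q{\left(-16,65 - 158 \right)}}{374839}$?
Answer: $\frac{280}{374839} \approx 0.00074699$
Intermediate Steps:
$q{\left(M,o \right)} = 280$ ($q{\left(M,o \right)} = 173 + 107 = 280$)
$\frac{q{\left(-16,65 - 158 \right)}}{374839} = \frac{280}{374839}$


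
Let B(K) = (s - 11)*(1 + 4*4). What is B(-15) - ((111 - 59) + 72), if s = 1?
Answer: -294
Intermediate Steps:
B(K) = -170 (B(K) = (1 - 11)*(1 + 4*4) = -10*(1 + 16) = -10*17 = -170)
B(-15) - ((111 - 59) + 72) = -170 - ((111 - 59) + 72) = -170 - (52 + 72) = -170 - 1*124 = -170 - 124 = -294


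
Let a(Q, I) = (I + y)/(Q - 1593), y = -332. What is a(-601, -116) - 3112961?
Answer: -3414917993/1097 ≈ -3.1130e+6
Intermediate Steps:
a(Q, I) = (-332 + I)/(-1593 + Q) (a(Q, I) = (I - 332)/(Q - 1593) = (-332 + I)/(-1593 + Q))
a(-601, -116) - 3112961 = (-332 - 116)/(-1593 - 601) - 3112961 = -448/(-2194) - 3112961 = -1/2194*(-448) - 3112961 = 224/1097 - 3112961 = -3414917993/1097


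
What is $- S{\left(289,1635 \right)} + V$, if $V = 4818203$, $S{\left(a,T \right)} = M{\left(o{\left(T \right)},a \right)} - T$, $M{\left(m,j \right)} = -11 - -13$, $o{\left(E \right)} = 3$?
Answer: $4819836$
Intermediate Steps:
$M{\left(m,j \right)} = 2$ ($M{\left(m,j \right)} = -11 + 13 = 2$)
$S{\left(a,T \right)} = 2 - T$
$- S{\left(289,1635 \right)} + V = - (2 - 1635) + 4818203 = \left(-1\right) \left(-1633\right) + 4818203 = 1633 + 4818203 = 4819836$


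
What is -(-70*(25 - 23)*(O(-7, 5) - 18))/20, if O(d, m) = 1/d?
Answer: -127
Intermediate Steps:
-(-70*(25 - 23)*(O(-7, 5) - 18))/20 = -(-70*(25 - 23)*(1/(-7) - 18))/20 = -(-140*(-1/7 - 18))/20 = -(-140*(-127)/7)/20 = -(-70*(-254/7))/20 = -2540/20 = -1*127 = -127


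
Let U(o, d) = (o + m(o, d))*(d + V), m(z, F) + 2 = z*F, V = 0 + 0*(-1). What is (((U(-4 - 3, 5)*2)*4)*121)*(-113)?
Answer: 24064480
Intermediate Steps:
V = 0 (V = 0 + 0 = 0)
m(z, F) = -2 + F*z (m(z, F) = -2 + z*F = -2 + F*z)
U(o, d) = d*(-2 + o + d*o) (U(o, d) = (o + (-2 + d*o))*(d + 0) = (-2 + o + d*o)*d = d*(-2 + o + d*o))
(((U(-4 - 3, 5)*2)*4)*121)*(-113) = ((((5*(-2 + (-4 - 3) + 5*(-4 - 3)))*2)*4)*121)*(-113) = ((((5*(-2 - 7 + 5*(-7)))*2)*4)*121)*(-113) = ((((5*(-2 - 7 - 35))*2)*4)*121)*(-113) = ((((5*(-44))*2)*4)*121)*(-113) = ((-220*2*4)*121)*(-113) = (-440*4*121)*(-113) = -1760*121*(-113) = -212960*(-113) = 24064480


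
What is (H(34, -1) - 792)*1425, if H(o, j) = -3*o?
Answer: -1273950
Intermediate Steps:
(H(34, -1) - 792)*1425 = (-3*34 - 792)*1425 = (-102 - 792)*1425 = -894*1425 = -1273950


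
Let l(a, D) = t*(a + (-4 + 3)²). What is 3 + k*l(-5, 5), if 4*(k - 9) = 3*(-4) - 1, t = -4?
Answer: 95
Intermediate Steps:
k = 23/4 (k = 9 + (3*(-4) - 1)/4 = 9 + (-12 - 1)/4 = 9 + (¼)*(-13) = 9 - 13/4 = 23/4 ≈ 5.7500)
l(a, D) = -4 - 4*a (l(a, D) = -4*(a + (-4 + 3)²) = -4*(a + (-1)²) = -4*(a + 1) = -4*(1 + a) = -4 - 4*a)
3 + k*l(-5, 5) = 3 + 23*(-4 - 4*(-5))/4 = 3 + 23*(-4 + 20)/4 = 3 + (23/4)*16 = 3 + 92 = 95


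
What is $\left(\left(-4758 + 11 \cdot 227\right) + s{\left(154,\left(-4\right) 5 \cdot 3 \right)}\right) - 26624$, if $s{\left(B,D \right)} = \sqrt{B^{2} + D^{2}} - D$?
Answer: $-28825 + 2 \sqrt{6829} \approx -28660.0$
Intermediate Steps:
$\left(\left(-4758 + 11 \cdot 227\right) + s{\left(154,\left(-4\right) 5 \cdot 3 \right)}\right) - 26624 = \left(\left(-4758 + 11 \cdot 227\right) - \left(- \sqrt{154^{2} + \left(\left(-4\right) 5 \cdot 3\right)^{2}} + \left(-4\right) 5 \cdot 3\right)\right) - 26624 = \left(\left(-4758 + 2497\right) - \left(-60 - \sqrt{23716 + \left(\left(-20\right) 3\right)^{2}}\right)\right) - 26624 = \left(-2261 - \left(-60 - \sqrt{23716 + \left(-60\right)^{2}}\right)\right) - 26624 = \left(-2261 + \left(\sqrt{23716 + 3600} + 60\right)\right) - 26624 = \left(-2261 + \left(\sqrt{27316} + 60\right)\right) - 26624 = \left(-2261 + \left(2 \sqrt{6829} + 60\right)\right) - 26624 = \left(-2261 + \left(60 + 2 \sqrt{6829}\right)\right) - 26624 = \left(-2201 + 2 \sqrt{6829}\right) - 26624 = -28825 + 2 \sqrt{6829}$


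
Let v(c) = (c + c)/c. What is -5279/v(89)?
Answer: -5279/2 ≈ -2639.5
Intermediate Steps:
v(c) = 2 (v(c) = (2*c)/c = 2)
-5279/v(89) = -5279/2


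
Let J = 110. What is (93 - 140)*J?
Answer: -5170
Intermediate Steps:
(93 - 140)*J = (93 - 140)*110 = -47*110 = -5170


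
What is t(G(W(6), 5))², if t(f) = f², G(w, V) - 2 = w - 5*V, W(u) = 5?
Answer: 104976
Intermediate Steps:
G(w, V) = 2 + w - 5*V (G(w, V) = 2 + (w - 5*V) = 2 + w - 5*V)
t(G(W(6), 5))² = ((2 + 5 - 5*5)²)² = ((2 + 5 - 25)²)² = ((-18)²)² = 324² = 104976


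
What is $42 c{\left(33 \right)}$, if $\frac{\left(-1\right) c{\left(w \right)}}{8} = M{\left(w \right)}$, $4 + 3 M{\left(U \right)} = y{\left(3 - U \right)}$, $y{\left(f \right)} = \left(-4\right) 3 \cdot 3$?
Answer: $4480$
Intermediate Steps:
$y{\left(f \right)} = -36$ ($y{\left(f \right)} = \left(-12\right) 3 = -36$)
$M{\left(U \right)} = - \frac{40}{3}$ ($M{\left(U \right)} = - \frac{4}{3} + \frac{1}{3} \left(-36\right) = - \frac{4}{3} - 12 = - \frac{40}{3}$)
$c{\left(w \right)} = \frac{320}{3}$ ($c{\left(w \right)} = \left(-8\right) \left(- \frac{40}{3}\right) = \frac{320}{3}$)
$42 c{\left(33 \right)} = 42 \cdot \frac{320}{3} = 4480$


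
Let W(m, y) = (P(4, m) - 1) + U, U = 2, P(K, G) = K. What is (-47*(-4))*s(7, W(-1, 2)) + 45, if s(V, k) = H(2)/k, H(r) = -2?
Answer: -151/5 ≈ -30.200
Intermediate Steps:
W(m, y) = 5 (W(m, y) = (4 - 1) + 2 = 3 + 2 = 5)
s(V, k) = -2/k
(-47*(-4))*s(7, W(-1, 2)) + 45 = (-47*(-4))*(-2/5) + 45 = 188*(-2*1/5) + 45 = 188*(-2/5) + 45 = -376/5 + 45 = -151/5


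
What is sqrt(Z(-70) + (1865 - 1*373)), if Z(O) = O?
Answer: 3*sqrt(158) ≈ 37.709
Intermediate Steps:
sqrt(Z(-70) + (1865 - 1*373)) = sqrt(-70 + (1865 - 1*373)) = sqrt(-70 + (1865 - 373)) = sqrt(-70 + 1492) = sqrt(1422) = 3*sqrt(158)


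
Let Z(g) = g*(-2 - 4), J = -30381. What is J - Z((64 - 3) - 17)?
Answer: -30117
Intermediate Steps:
Z(g) = -6*g (Z(g) = g*(-6) = -6*g)
J - Z((64 - 3) - 17) = -30381 - (-6)*((64 - 3) - 17) = -30381 - (-6)*(61 - 17) = -30381 - (-6)*44 = -30381 - 1*(-264) = -30381 + 264 = -30117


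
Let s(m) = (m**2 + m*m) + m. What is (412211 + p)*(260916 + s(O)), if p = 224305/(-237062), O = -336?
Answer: 23763975363009522/118531 ≈ 2.0049e+11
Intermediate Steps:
s(m) = m + 2*m**2 (s(m) = (m**2 + m**2) + m = 2*m**2 + m = m + 2*m**2)
p = -224305/237062 (p = 224305*(-1/237062) = -224305/237062 ≈ -0.94619)
(412211 + p)*(260916 + s(O)) = (412211 - 224305/237062)*(260916 - 336*(1 + 2*(-336))) = 97719339777*(260916 - 336*(1 - 672))/237062 = 97719339777*(260916 - 336*(-671))/237062 = 97719339777*(260916 + 225456)/237062 = (97719339777/237062)*486372 = 23763975363009522/118531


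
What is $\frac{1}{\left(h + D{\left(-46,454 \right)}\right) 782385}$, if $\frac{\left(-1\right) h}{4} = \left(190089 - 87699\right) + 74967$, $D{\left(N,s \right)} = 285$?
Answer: $- \frac{1}{554822846055} \approx -1.8024 \cdot 10^{-12}$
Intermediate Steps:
$h = -709428$ ($h = - 4 \left(\left(190089 - 87699\right) + 74967\right) = - 4 \left(102390 + 74967\right) = \left(-4\right) 177357 = -709428$)
$\frac{1}{\left(h + D{\left(-46,454 \right)}\right) 782385} = \frac{1}{\left(-709428 + 285\right) 782385} = \frac{1}{-709143} \cdot \frac{1}{782385} = \left(- \frac{1}{709143}\right) \frac{1}{782385} = - \frac{1}{554822846055}$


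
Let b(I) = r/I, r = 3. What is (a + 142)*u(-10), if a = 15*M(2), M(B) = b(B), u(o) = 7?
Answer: 2303/2 ≈ 1151.5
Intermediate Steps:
b(I) = 3/I
M(B) = 3/B
a = 45/2 (a = 15*(3/2) = 45/2 ≈ 22.500)
(a + 142)*u(-10) = (45/2 + 142)*7 = (329/2)*7 = 2303/2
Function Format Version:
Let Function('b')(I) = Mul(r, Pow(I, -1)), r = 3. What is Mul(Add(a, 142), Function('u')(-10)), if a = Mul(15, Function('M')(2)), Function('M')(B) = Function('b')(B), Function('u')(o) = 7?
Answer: Rational(2303, 2) ≈ 1151.5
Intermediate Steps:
Function('b')(I) = Mul(3, Pow(I, -1))
Function('M')(B) = Mul(3, Pow(B, -1))
a = Rational(45, 2) (a = Mul(15, Mul(3, Pow(2, -1))) = Mul(15, Mul(3, Rational(1, 2))) = Mul(15, Rational(3, 2)) = Rational(45, 2) ≈ 22.500)
Mul(Add(a, 142), Function('u')(-10)) = Mul(Add(Rational(45, 2), 142), 7) = Mul(Rational(329, 2), 7) = Rational(2303, 2)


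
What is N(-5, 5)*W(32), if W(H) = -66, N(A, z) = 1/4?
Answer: -33/2 ≈ -16.500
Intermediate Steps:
N(A, z) = 1/4
N(-5, 5)*W(32) = (1/4)*(-66) = -33/2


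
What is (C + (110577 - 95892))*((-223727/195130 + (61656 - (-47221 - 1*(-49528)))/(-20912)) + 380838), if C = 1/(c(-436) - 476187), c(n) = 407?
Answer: 5428820518573632926567957/970724075838400 ≈ 5.5925e+9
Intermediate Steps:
C = -1/475780 (C = 1/(407 - 476187) = 1/(-475780) = -1/475780 ≈ -2.1018e-6)
(C + (110577 - 95892))*((-223727/195130 + (61656 - (-47221 - 1*(-49528)))/(-20912)) + 380838) = (-1/475780 + (110577 - 95892))*((-223727/195130 + (61656 - (-47221 - 1*(-49528)))/(-20912)) + 380838) = (-1/475780 + 14685)*((-223727*1/195130 + (61656 - (-47221 + 49528))*(-1/20912)) + 380838) = 6986829299*((-223727/195130 + (61656 - 1*2307)*(-1/20912)) + 380838)/475780 = 6986829299*((-223727/195130 + (61656 - 2307)*(-1/20912)) + 380838)/475780 = 6986829299*((-223727/195130 + 59349*(-1/20912)) + 380838)/475780 = 6986829299*((-223727/195130 - 59349/20912) + 380838)/475780 = 6986829299*(-8129674697/2040279280 + 380838)/475780 = (6986829299/475780)*(777007750761943/2040279280) = 5428820518573632926567957/970724075838400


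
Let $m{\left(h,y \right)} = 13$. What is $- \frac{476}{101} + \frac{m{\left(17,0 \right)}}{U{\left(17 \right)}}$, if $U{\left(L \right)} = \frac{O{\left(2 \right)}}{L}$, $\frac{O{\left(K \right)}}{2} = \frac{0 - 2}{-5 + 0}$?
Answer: $\frac{109701}{404} \approx 271.54$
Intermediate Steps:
$O{\left(K \right)} = \frac{4}{5}$ ($O{\left(K \right)} = 2 \frac{0 - 2}{-5 + 0} = 2 \left(- \frac{2}{-5}\right) = 2 \left(\left(-2\right) \left(- \frac{1}{5}\right)\right) = 2 \cdot \frac{2}{5} = \frac{4}{5}$)
$U{\left(L \right)} = \frac{4}{5 L}$
$- \frac{476}{101} + \frac{m{\left(17,0 \right)}}{U{\left(17 \right)}} = - \frac{476}{101} + \frac{13}{\frac{4}{5} \cdot \frac{1}{17}} = \left(-476\right) \frac{1}{101} + \frac{13}{\frac{4}{5} \cdot \frac{1}{17}} = - \frac{476}{101} + \frac{13}{\frac{4}{85}} = - \frac{476}{101} + 13 \cdot \frac{85}{4} = - \frac{476}{101} + \frac{1105}{4} = \frac{109701}{404}$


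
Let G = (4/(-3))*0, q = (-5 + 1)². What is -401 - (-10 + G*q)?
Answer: -391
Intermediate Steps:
q = 16 (q = (-4)² = 16)
G = 0 (G = (4*(-⅓))*0 = -4/3*0 = 0)
-401 - (-10 + G*q) = -401 - (-10 + 0*16) = -401 - (-10 + 0) = -401 - 1*(-10) = -401 + 10 = -391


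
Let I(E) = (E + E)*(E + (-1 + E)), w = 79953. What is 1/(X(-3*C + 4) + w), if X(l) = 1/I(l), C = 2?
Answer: 20/1599061 ≈ 1.2507e-5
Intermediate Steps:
I(E) = 2*E*(-1 + 2*E) (I(E) = (2*E)*(-1 + 2*E) = 2*E*(-1 + 2*E))
X(l) = 1/(2*l*(-1 + 2*l))
1/(X(-3*C + 4) + w) = 1/(1/(2*(-3*2 + 4)*(-1 + 2*(-3*2 + 4))) + 79953) = 1/(1/(2*(-6 + 4)*(-1 + 2*(-6 + 4))) + 79953) = 1/((½)/(-2*(-1 + 2*(-2))) + 79953) = 1/((½)*(-½)/(-1 - 4) + 79953) = 1/((½)*(-½)/(-5) + 79953) = 1/((½)*(-½)*(-⅕) + 79953) = 1/(1/20 + 79953) = 1/(1599061/20) = 20/1599061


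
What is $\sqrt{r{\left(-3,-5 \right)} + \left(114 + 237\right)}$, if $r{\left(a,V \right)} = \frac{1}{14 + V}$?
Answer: $\frac{2 \sqrt{790}}{3} \approx 18.738$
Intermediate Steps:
$\sqrt{r{\left(-3,-5 \right)} + \left(114 + 237\right)} = \sqrt{\frac{1}{14 - 5} + \left(114 + 237\right)} = \sqrt{\frac{1}{9} + 351} = \sqrt{\frac{3160}{9}} = \frac{2 \sqrt{790}}{3}$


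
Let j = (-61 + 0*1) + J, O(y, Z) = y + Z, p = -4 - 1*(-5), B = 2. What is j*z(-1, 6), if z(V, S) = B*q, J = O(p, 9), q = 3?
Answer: -306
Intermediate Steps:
p = 1 (p = -4 + 5 = 1)
O(y, Z) = Z + y
J = 10 (J = 9 + 1 = 10)
z(V, S) = 6 (z(V, S) = 2*3 = 6)
j = -51 (j = (-61 + 0*1) + 10 = (-61 + 0) + 10 = -61 + 10 = -51)
j*z(-1, 6) = -51*6 = -306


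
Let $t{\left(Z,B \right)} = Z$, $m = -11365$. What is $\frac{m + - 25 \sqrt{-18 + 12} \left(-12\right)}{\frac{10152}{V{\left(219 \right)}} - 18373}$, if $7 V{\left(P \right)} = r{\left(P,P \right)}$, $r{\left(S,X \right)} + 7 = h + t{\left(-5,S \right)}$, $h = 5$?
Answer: $\frac{2273}{5705} - \frac{12 i \sqrt{6}}{1141} \approx 0.39842 - 0.025762 i$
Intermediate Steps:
$r{\left(S,X \right)} = -7$ ($r{\left(S,X \right)} = -7 + \left(5 - 5\right) = -7 + 0 = -7$)
$V{\left(P \right)} = -1$ ($V{\left(P \right)} = \frac{1}{7} \left(-7\right) = -1$)
$\frac{m + - 25 \sqrt{-18 + 12} \left(-12\right)}{\frac{10152}{V{\left(219 \right)}} - 18373} = \frac{-11365 + - 25 \sqrt{-18 + 12} \left(-12\right)}{\frac{10152}{-1} - 18373} = \frac{-11365 + - 25 \sqrt{-6} \left(-12\right)}{10152 \left(-1\right) - 18373} = \frac{-11365 + - 25 i \sqrt{6} \left(-12\right)}{-10152 - 18373} = \frac{-11365 + - 25 i \sqrt{6} \left(-12\right)}{-28525} = \left(-11365 + 300 i \sqrt{6}\right) \left(- \frac{1}{28525}\right) = \frac{2273}{5705} - \frac{12 i \sqrt{6}}{1141}$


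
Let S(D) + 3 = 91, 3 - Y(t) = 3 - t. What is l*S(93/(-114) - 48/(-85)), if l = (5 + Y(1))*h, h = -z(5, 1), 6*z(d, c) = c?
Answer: -88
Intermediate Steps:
z(d, c) = c/6
Y(t) = t (Y(t) = 3 - (3 - t) = 3 + (-3 + t) = t)
h = -⅙ (h = -1/6 = -1*⅙ = -⅙ ≈ -0.16667)
S(D) = 88 (S(D) = -3 + 91 = 88)
l = -1 (l = (5 + 1)*(-⅙) = 6*(-⅙) = -1)
l*S(93/(-114) - 48/(-85)) = -1*88 = -88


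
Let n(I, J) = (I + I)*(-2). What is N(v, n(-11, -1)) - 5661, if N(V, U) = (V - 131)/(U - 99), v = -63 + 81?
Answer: -311242/55 ≈ -5658.9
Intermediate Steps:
v = 18
n(I, J) = -4*I (n(I, J) = (2*I)*(-2) = -4*I)
N(V, U) = (-131 + V)/(-99 + U)
N(v, n(-11, -1)) - 5661 = (-131 + 18)/(-99 - 4*(-11)) - 5661 = -113/(-99 + 44) - 5661 = -113/(-55) - 5661 = -1/55*(-113) - 5661 = 113/55 - 5661 = -311242/55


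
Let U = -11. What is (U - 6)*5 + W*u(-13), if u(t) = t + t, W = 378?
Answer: -9913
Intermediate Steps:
u(t) = 2*t
(U - 6)*5 + W*u(-13) = (-11 - 6)*5 + 378*(2*(-13)) = -17*5 + 378*(-26) = -85 - 9828 = -9913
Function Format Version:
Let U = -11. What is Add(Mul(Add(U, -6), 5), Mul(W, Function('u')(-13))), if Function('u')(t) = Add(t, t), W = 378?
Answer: -9913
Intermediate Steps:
Function('u')(t) = Mul(2, t)
Add(Mul(Add(U, -6), 5), Mul(W, Function('u')(-13))) = Add(Mul(Add(-11, -6), 5), Mul(378, Mul(2, -13))) = Add(Mul(-17, 5), Mul(378, -26)) = Add(-85, -9828) = -9913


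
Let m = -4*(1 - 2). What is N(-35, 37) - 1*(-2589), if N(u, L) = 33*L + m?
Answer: 3814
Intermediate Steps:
m = 4 (m = -4*(-1) = 4)
N(u, L) = 4 + 33*L (N(u, L) = 33*L + 4 = 4 + 33*L)
N(-35, 37) - 1*(-2589) = (4 + 33*37) - 1*(-2589) = (4 + 1221) + 2589 = 1225 + 2589 = 3814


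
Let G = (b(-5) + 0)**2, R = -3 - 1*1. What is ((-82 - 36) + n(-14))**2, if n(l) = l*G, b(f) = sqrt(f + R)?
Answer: 64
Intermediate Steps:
R = -4 (R = -3 - 1 = -4)
b(f) = sqrt(-4 + f) (b(f) = sqrt(f - 4) = sqrt(-4 + f))
G = -9 (G = (sqrt(-4 - 5) + 0)**2 = (sqrt(-9) + 0)**2 = (3*I + 0)**2 = (3*I)**2 = -9)
n(l) = -9*l (n(l) = l*(-9) = -9*l)
((-82 - 36) + n(-14))**2 = ((-82 - 36) - 9*(-14))**2 = (-118 + 126)**2 = 8**2 = 64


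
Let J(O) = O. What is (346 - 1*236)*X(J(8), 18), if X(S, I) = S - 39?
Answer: -3410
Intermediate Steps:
X(S, I) = -39 + S
(346 - 1*236)*X(J(8), 18) = (346 - 1*236)*(-39 + 8) = (346 - 236)*(-31) = 110*(-31) = -3410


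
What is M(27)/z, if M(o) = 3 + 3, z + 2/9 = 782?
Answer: 27/3518 ≈ 0.0076748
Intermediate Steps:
z = 7036/9 (z = -2/9 + 782 = 7036/9 ≈ 781.78)
M(o) = 6
M(27)/z = 6/(7036/9) = 6*(9/7036) = 27/3518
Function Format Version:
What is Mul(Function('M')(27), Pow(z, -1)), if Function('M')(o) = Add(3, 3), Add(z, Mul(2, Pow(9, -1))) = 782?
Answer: Rational(27, 3518) ≈ 0.0076748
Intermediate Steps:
z = Rational(7036, 9) (z = Add(Rational(-2, 9), 782) = Rational(7036, 9) ≈ 781.78)
Function('M')(o) = 6
Mul(Function('M')(27), Pow(z, -1)) = Mul(6, Pow(Rational(7036, 9), -1)) = Mul(6, Rational(9, 7036)) = Rational(27, 3518)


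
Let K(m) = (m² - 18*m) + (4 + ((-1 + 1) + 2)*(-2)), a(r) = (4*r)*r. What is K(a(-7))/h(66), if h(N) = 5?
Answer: 34888/5 ≈ 6977.6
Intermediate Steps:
a(r) = 4*r²
K(m) = m² - 18*m (K(m) = (m² - 18*m) + (4 + (0 + 2)*(-2)) = (m² - 18*m) + (4 + 2*(-2)) = (m² - 18*m) + (4 - 4) = (m² - 18*m) + 0 = m² - 18*m)
K(a(-7))/h(66) = ((4*(-7)²)*(-18 + 4*(-7)²))/5 = ((4*49)*(-18 + 4*49))*(⅕) = (196*(-18 + 196))*(⅕) = (196*178)*(⅕) = 34888*(⅕) = 34888/5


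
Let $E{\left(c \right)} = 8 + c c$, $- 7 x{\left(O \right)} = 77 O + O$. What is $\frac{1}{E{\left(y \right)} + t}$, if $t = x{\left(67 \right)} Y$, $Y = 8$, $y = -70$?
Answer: $- \frac{7}{7452} \approx -0.00093934$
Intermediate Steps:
$x{\left(O \right)} = - \frac{78 O}{7}$ ($x{\left(O \right)} = - \frac{77 O + O}{7} = - \frac{78 O}{7}$)
$E{\left(c \right)} = 8 + c^{2}$
$t = - \frac{41808}{7}$ ($t = \left(- \frac{78}{7}\right) 67 \cdot 8 = \left(- \frac{5226}{7}\right) 8 = - \frac{41808}{7} \approx -5972.6$)
$\frac{1}{E{\left(y \right)} + t} = \frac{1}{\left(8 + \left(-70\right)^{2}\right) - \frac{41808}{7}} = \frac{1}{\left(8 + 4900\right) - \frac{41808}{7}} = \frac{1}{4908 - \frac{41808}{7}} = \frac{1}{- \frac{7452}{7}} = - \frac{7}{7452}$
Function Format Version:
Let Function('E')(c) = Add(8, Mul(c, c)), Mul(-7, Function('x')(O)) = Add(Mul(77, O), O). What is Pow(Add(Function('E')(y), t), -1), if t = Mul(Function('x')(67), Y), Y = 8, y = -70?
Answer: Rational(-7, 7452) ≈ -0.00093934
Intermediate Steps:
Function('x')(O) = Mul(Rational(-78, 7), O) (Function('x')(O) = Mul(Rational(-1, 7), Add(Mul(77, O), O)) = Mul(Rational(-1, 7), Mul(78, O)) = Mul(Rational(-78, 7), O))
Function('E')(c) = Add(8, Pow(c, 2))
t = Rational(-41808, 7) (t = Mul(Mul(Rational(-78, 7), 67), 8) = Mul(Rational(-5226, 7), 8) = Rational(-41808, 7) ≈ -5972.6)
Pow(Add(Function('E')(y), t), -1) = Pow(Add(Add(8, Pow(-70, 2)), Rational(-41808, 7)), -1) = Pow(Add(Add(8, 4900), Rational(-41808, 7)), -1) = Pow(Add(4908, Rational(-41808, 7)), -1) = Pow(Rational(-7452, 7), -1) = Rational(-7, 7452)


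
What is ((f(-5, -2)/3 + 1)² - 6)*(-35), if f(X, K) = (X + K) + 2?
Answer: 1750/9 ≈ 194.44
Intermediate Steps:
f(X, K) = 2 + K + X (f(X, K) = (K + X) + 2 = 2 + K + X)
((f(-5, -2)/3 + 1)² - 6)*(-35) = (((2 - 2 - 5)/3 + 1)² - 6)*(-35) = ((-5*⅓ + 1)² - 6)*(-35) = ((-5/3 + 1)² - 6)*(-35) = ((-⅔)² - 6)*(-35) = (4/9 - 6)*(-35) = -50/9*(-35) = 1750/9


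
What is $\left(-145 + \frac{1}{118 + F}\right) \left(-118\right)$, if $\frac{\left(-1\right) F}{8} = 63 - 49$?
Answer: $\frac{51271}{3} \approx 17090.0$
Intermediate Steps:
$F = -112$ ($F = - 8 \left(63 - 49\right) = \left(-8\right) 14 = -112$)
$\left(-145 + \frac{1}{118 + F}\right) \left(-118\right) = \left(-145 + \frac{1}{118 - 112}\right) \left(-118\right) = \left(-145 + \frac{1}{6}\right) \left(-118\right) = \left(- \frac{869}{6}\right) \left(-118\right) = \frac{51271}{3}$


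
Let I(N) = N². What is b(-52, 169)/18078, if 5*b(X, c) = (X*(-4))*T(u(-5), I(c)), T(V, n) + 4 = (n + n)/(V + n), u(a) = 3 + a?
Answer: -1979952/430241335 ≈ -0.0046020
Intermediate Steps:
T(V, n) = -4 + 2*n/(V + n) (T(V, n) = -4 + (n + n)/(V + n) = -4 + (2*n)/(V + n) = -4 + 2*n/(V + n))
b(X, c) = -8*X*(4 - c²)/(5*(-2 + c²)) (b(X, c) = ((X*(-4))*(2*(-c² - 2*(3 - 5))/((3 - 5) + c²)))/5 = ((-4*X)*(2*(-c² - 2*(-2))/(-2 + c²)))/5 = ((-4*X)*(2*(-c² + 4)/(-2 + c²)))/5 = ((-4*X)*(2*(4 - c²)/(-2 + c²)))/5 = (-8*X*(4 - c²)/(-2 + c²))/5 = -8*X*(4 - c²)/(5*(-2 + c²)))
b(-52, 169)/18078 = ((8/5)*(-52)*(-4 + 169²)/(-2 + 169²))/18078 = ((8/5)*(-52)*(-4 + 28561)/(-2 + 28561))*(1/18078) = ((8/5)*(-52)*28557/28559)*(1/18078) = ((8/5)*(-52)*(1/28559)*28557)*(1/18078) = -11879712/142795*1/18078 = -1979952/430241335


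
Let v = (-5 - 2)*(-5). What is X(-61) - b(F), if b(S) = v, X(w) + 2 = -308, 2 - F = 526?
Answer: -345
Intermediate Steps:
F = -524 (F = 2 - 1*526 = 2 - 526 = -524)
X(w) = -310 (X(w) = -2 - 308 = -310)
v = 35 (v = -7*(-5) = 35)
b(S) = 35
X(-61) - b(F) = -310 - 1*35 = -310 - 35 = -345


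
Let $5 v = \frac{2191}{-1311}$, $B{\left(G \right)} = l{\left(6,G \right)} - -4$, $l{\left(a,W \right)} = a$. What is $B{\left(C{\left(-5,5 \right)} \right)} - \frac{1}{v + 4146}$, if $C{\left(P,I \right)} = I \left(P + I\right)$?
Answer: $\frac{271741835}{27174839} \approx 9.9998$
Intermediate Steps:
$C{\left(P,I \right)} = I \left(I + P\right)$
$B{\left(G \right)} = 10$ ($B{\left(G \right)} = 6 - -4 = 6 + 4 = 10$)
$v = - \frac{2191}{6555}$ ($v = \frac{2191 \frac{1}{-1311}}{5} = \frac{2191 \left(- \frac{1}{1311}\right)}{5} = \frac{1}{5} \left(- \frac{2191}{1311}\right) = - \frac{2191}{6555} \approx -0.33425$)
$B{\left(C{\left(-5,5 \right)} \right)} - \frac{1}{v + 4146} = 10 - \frac{1}{- \frac{2191}{6555} + 4146} = 10 - \frac{1}{\frac{27174839}{6555}} = 10 - \frac{6555}{27174839} = \frac{271741835}{27174839}$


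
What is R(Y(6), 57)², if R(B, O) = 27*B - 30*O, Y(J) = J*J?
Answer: 544644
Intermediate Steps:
Y(J) = J²
R(B, O) = -30*O + 27*B
R(Y(6), 57)² = (-30*57 + 27*6²)² = (-1710 + 27*36)² = (-1710 + 972)² = (-738)² = 544644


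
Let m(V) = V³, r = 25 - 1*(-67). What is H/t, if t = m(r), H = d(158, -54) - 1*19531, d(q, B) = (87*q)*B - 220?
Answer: -762035/778688 ≈ -0.97861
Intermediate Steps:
d(q, B) = -220 + 87*B*q (d(q, B) = 87*B*q - 220 = -220 + 87*B*q)
H = -762035 (H = (-220 + 87*(-54)*158) - 1*19531 = (-220 - 742284) - 19531 = -742504 - 19531 = -762035)
r = 92 (r = 25 + 67 = 92)
t = 778688 (t = 92³ = 778688)
H/t = -762035/778688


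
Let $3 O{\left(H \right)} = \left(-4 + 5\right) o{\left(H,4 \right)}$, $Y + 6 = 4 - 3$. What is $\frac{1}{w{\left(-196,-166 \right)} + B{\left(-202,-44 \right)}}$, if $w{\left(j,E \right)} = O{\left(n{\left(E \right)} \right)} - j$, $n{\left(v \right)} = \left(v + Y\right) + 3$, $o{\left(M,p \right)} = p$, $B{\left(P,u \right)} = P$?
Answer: $- \frac{3}{14} \approx -0.21429$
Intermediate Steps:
$Y = -5$ ($Y = -6 + \left(4 - 3\right) = -6 + 1 = -5$)
$n{\left(v \right)} = -2 + v$ ($n{\left(v \right)} = \left(v - 5\right) + 3 = \left(-5 + v\right) + 3 = -2 + v$)
$O{\left(H \right)} = \frac{4}{3}$ ($O{\left(H \right)} = \frac{\left(-4 + 5\right) 4}{3} = \frac{1 \cdot 4}{3} = \frac{1}{3} \cdot 4 = \frac{4}{3}$)
$w{\left(j,E \right)} = \frac{4}{3} - j$
$\frac{1}{w{\left(-196,-166 \right)} + B{\left(-202,-44 \right)}} = \frac{1}{\left(\frac{4}{3} - -196\right) - 202} = \frac{1}{\left(\frac{4}{3} + 196\right) - 202} = \frac{1}{\frac{592}{3} - 202} = \frac{1}{- \frac{14}{3}} = - \frac{3}{14}$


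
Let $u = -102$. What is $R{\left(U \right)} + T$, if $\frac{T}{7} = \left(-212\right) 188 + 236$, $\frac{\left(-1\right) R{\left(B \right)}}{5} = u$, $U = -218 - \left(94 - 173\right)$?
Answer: $-276830$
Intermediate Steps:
$U = -139$ ($U = -218 - -79 = -218 + 79 = -139$)
$R{\left(B \right)} = 510$ ($R{\left(B \right)} = \left(-5\right) \left(-102\right) = 510$)
$T = -277340$ ($T = 7 \left(\left(-212\right) 188 + 236\right) = 7 \left(-39856 + 236\right) = 7 \left(-39620\right) = -277340$)
$R{\left(U \right)} + T = 510 - 277340 = -276830$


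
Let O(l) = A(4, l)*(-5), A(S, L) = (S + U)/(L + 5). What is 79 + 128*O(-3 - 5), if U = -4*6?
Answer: -12563/3 ≈ -4187.7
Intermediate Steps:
U = -24
A(S, L) = (-24 + S)/(5 + L) (A(S, L) = (S - 24)/(L + 5) = (-24 + S)/(5 + L))
O(l) = 100/(5 + l) (O(l) = ((-24 + 4)/(5 + l))*(-5) = (-20/(5 + l))*(-5) = -20/(5 + l)*(-5) = 100/(5 + l))
79 + 128*O(-3 - 5) = 79 + 128*(100/(5 + (-3 - 5))) = 79 + 128*(100/(5 - 8)) = 79 + 128*(100/(-3)) = 79 + 128*(100*(-1/3)) = 79 + 128*(-100/3) = 79 - 12800/3 = -12563/3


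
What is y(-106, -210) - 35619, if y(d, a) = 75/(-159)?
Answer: -1887832/53 ≈ -35620.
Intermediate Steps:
y(d, a) = -25/53 (y(d, a) = 75*(-1/159) = -25/53)
y(-106, -210) - 35619 = -25/53 - 35619 = -1887832/53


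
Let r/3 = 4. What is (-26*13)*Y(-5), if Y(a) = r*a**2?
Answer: -101400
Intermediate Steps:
r = 12 (r = 3*4 = 12)
Y(a) = 12*a**2
(-26*13)*Y(-5) = (-26*13)*(12*(-5)**2) = -4056*25 = -338*300 = -101400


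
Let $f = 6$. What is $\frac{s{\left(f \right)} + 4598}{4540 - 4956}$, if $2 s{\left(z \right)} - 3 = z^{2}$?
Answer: $- \frac{9235}{832} \approx -11.1$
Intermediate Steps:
$s{\left(z \right)} = \frac{3}{2} + \frac{z^{2}}{2}$
$\frac{s{\left(f \right)} + 4598}{4540 - 4956} = \frac{\left(\frac{3}{2} + \frac{6^{2}}{2}\right) + 4598}{4540 - 4956} = \frac{\left(\frac{3}{2} + \frac{1}{2} \cdot 36\right) + 4598}{-416} = \left(\left(\frac{3}{2} + 18\right) + 4598\right) \left(- \frac{1}{416}\right) = \left(\frac{39}{2} + 4598\right) \left(- \frac{1}{416}\right) = \frac{9235}{2} \left(- \frac{1}{416}\right) = - \frac{9235}{832}$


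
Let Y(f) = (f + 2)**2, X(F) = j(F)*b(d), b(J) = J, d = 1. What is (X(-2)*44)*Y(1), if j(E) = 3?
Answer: 1188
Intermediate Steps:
X(F) = 3 (X(F) = 3*1 = 3)
Y(f) = (2 + f)**2
(X(-2)*44)*Y(1) = (3*44)*(2 + 1)**2 = 132*3**2 = 132*9 = 1188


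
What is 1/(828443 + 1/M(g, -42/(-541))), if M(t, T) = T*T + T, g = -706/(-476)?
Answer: 24486/20285547979 ≈ 1.2071e-6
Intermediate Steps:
g = 353/238 (g = -706*(-1/476) = 353/238 ≈ 1.4832)
M(t, T) = T + T² (M(t, T) = T² + T = T + T²)
1/(828443 + 1/M(g, -42/(-541))) = 1/(828443 + 1/((-42/(-541))*(1 - 42/(-541)))) = 1/(828443 + 1/((-42*(-1/541))*(1 - 42*(-1/541)))) = 1/(828443 + 1/(42*(1 + 42/541)/541)) = 1/(828443 + 1/((42/541)*(583/541))) = 1/(828443 + 1/(24486/292681)) = 1/(828443 + 292681/24486) = 1/(20285547979/24486) = 24486/20285547979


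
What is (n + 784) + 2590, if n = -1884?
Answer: 1490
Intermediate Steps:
(n + 784) + 2590 = (-1884 + 784) + 2590 = -1100 + 2590 = 1490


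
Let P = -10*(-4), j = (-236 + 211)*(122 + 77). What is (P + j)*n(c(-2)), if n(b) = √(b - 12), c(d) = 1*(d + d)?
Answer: -19740*I ≈ -19740.0*I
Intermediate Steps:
c(d) = 2*d (c(d) = 1*(2*d) = 2*d)
n(b) = √(-12 + b)
j = -4975 (j = -25*199 = -4975)
P = 40
(P + j)*n(c(-2)) = (40 - 4975)*√(-12 + 2*(-2)) = -4935*√(-12 - 4) = -19740*I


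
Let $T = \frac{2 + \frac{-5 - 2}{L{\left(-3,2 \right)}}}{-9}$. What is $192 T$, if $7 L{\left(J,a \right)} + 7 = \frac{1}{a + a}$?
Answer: $- \frac{16000}{81} \approx -197.53$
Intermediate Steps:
$L{\left(J,a \right)} = -1 + \frac{1}{14 a}$ ($L{\left(J,a \right)} = -1 + \frac{1}{7 \left(a + a\right)} = -1 + \frac{1}{7 \cdot 2 a} = -1 + \frac{\frac{1}{2} \frac{1}{a}}{7} = -1 + \frac{1}{14 a}$)
$T = - \frac{250}{243}$ ($T = \frac{2 + \frac{-5 - 2}{\frac{1}{2} \left(\frac{1}{14} - 2\right)}}{-9} = - \frac{2 - \frac{7}{\frac{1}{2} \left(\frac{1}{14} - 2\right)}}{9} = - \frac{2 - \frac{7}{\frac{1}{2} \left(- \frac{27}{14}\right)}}{9} = - \frac{2 - \frac{7}{- \frac{27}{28}}}{9} = - \frac{2 - - \frac{196}{27}}{9} = - \frac{2 + \frac{196}{27}}{9} = \left(- \frac{1}{9}\right) \frac{250}{27} = - \frac{250}{243} \approx -1.0288$)
$192 T = 192 \left(- \frac{250}{243}\right) = - \frac{16000}{81}$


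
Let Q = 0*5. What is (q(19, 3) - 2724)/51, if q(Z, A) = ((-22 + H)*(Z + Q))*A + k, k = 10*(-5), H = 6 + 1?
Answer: -3629/51 ≈ -71.157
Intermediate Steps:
Q = 0
H = 7
k = -50
q(Z, A) = -50 - 15*A*Z (q(Z, A) = ((-22 + 7)*(Z + 0))*A - 50 = (-15*Z)*A - 50 = -15*A*Z - 50 = -50 - 15*A*Z)
(q(19, 3) - 2724)/51 = ((-50 - 15*3*19) - 2724)/51 = ((-50 - 855) - 2724)*(1/51) = (-905 - 2724)*(1/51) = -3629*1/51 = -3629/51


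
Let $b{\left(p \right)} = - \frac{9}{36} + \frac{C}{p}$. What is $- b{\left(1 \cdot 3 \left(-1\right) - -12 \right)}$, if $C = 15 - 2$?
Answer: $- \frac{43}{36} \approx -1.1944$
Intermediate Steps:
$C = 13$ ($C = 15 - 2 = 13$)
$b{\left(p \right)} = - \frac{1}{4} + \frac{13}{p}$ ($b{\left(p \right)} = - \frac{9}{36} + \frac{13}{p} = \left(-9\right) \frac{1}{36} + \frac{13}{p} = - \frac{1}{4} + \frac{13}{p}$)
$- b{\left(1 \cdot 3 \left(-1\right) - -12 \right)} = - \frac{52 - \left(1 \cdot 3 \left(-1\right) - -12\right)}{4 \left(1 \cdot 3 \left(-1\right) - -12\right)} = - \frac{52 - \left(1 \left(-3\right) + 12\right)}{4 \left(1 \left(-3\right) + 12\right)} = - \frac{52 - \left(-3 + 12\right)}{4 \left(-3 + 12\right)} = - \frac{52 - 9}{4 \cdot 9} = - \frac{43}{4 \cdot 9} = \left(-1\right) \frac{43}{36} = - \frac{43}{36}$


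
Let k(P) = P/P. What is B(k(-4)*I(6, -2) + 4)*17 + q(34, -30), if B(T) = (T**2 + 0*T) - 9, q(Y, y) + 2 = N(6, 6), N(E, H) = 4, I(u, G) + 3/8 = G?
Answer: -6791/64 ≈ -106.11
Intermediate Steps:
I(u, G) = -3/8 + G
k(P) = 1
q(Y, y) = 2 (q(Y, y) = -2 + 4 = 2)
B(T) = -9 + T**2 (B(T) = (T**2 + 0) - 9 = T**2 - 9 = -9 + T**2)
B(k(-4)*I(6, -2) + 4)*17 + q(34, -30) = (-9 + (1*(-3/8 - 2) + 4)**2)*17 + 2 = (-9 + (1*(-19/8) + 4)**2)*17 + 2 = (-9 + (-19/8 + 4)**2)*17 + 2 = (-9 + (13/8)**2)*17 + 2 = (-9 + 169/64)*17 + 2 = -407/64*17 + 2 = -6919/64 + 2 = -6791/64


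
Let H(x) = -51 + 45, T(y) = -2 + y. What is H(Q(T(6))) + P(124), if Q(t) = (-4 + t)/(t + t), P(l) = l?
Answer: 118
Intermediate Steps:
Q(t) = (-4 + t)/(2*t) (Q(t) = (-4 + t)/((2*t)) = (-4 + t)*(1/(2*t)) = (-4 + t)/(2*t))
H(x) = -6
H(Q(T(6))) + P(124) = -6 + 124 = 118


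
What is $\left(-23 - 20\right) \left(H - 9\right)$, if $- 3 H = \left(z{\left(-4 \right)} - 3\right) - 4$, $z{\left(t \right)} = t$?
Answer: $\frac{688}{3} \approx 229.33$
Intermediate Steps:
$H = \frac{11}{3}$ ($H = - \frac{\left(-4 - 3\right) - 4}{3} = - \frac{-7 - 4}{3} = \left(- \frac{1}{3}\right) \left(-11\right) = \frac{11}{3} \approx 3.6667$)
$\left(-23 - 20\right) \left(H - 9\right) = \left(-23 - 20\right) \left(\frac{11}{3} - 9\right) = \left(-23 - 20\right) \left(- \frac{16}{3}\right) = \left(-43\right) \left(- \frac{16}{3}\right) = \frac{688}{3}$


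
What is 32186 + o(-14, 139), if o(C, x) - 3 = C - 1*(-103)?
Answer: 32278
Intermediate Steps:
o(C, x) = 106 + C (o(C, x) = 3 + (C - 1*(-103)) = 3 + (C + 103) = 3 + (103 + C) = 106 + C)
32186 + o(-14, 139) = 32186 + (106 - 14) = 32186 + 92 = 32278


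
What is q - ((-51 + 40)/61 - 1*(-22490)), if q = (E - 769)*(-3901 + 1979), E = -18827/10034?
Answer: 446549135290/306037 ≈ 1.4591e+6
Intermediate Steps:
E = -18827/10034 (E = -18827*1/10034 = -18827/10034 ≈ -1.8763)
q = 7433309053/5017 (q = (-18827/10034 - 769)*(-3901 + 1979) = -7734973/10034*(-1922) = 7433309053/5017 ≈ 1.4816e+6)
q - ((-51 + 40)/61 - 1*(-22490)) = 7433309053/5017 - ((-51 + 40)/61 - 1*(-22490)) = 7433309053/5017 - ((1/61)*(-11) + 22490) = 7433309053/5017 - (-11/61 + 22490) = 7433309053/5017 - 1*1371879/61 = 7433309053/5017 - 1371879/61 = 446549135290/306037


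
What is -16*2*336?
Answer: -10752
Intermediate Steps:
-16*2*336 = -32*336 = -10752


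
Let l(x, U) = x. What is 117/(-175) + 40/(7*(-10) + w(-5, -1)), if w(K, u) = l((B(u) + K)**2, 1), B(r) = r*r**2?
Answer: -5489/2975 ≈ -1.8450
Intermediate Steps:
B(r) = r**3
w(K, u) = (K + u**3)**2 (w(K, u) = (u**3 + K)**2 = (K + u**3)**2)
117/(-175) + 40/(7*(-10) + w(-5, -1)) = 117/(-175) + 40/(7*(-10) + (-5 + (-1)**3)**2) = 117*(-1/175) + 40/(-70 + (-5 - 1)**2) = -117/175 + 40/(-70 + (-6)**2) = -117/175 + 40/(-70 + 36) = -117/175 + 40/(-34) = -117/175 + 40*(-1/34) = -117/175 - 20/17 = -5489/2975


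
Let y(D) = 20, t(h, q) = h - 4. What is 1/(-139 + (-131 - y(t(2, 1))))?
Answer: -1/290 ≈ -0.0034483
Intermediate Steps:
t(h, q) = -4 + h
1/(-139 + (-131 - y(t(2, 1)))) = 1/(-139 + (-131 - 1*20)) = 1/(-139 + (-131 - 20)) = 1/(-139 - 151) = 1/(-290) = -1/290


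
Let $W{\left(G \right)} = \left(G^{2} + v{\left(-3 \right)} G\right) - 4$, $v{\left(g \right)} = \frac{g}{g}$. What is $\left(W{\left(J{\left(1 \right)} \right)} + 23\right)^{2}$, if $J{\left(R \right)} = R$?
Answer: $441$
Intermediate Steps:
$v{\left(g \right)} = 1$
$W{\left(G \right)} = -4 + G + G^{2}$ ($W{\left(G \right)} = \left(G^{2} + 1 G\right) - 4 = \left(G^{2} + G\right) - 4 = \left(G + G^{2}\right) - 4 = -4 + G + G^{2}$)
$\left(W{\left(J{\left(1 \right)} \right)} + 23\right)^{2} = \left(\left(-4 + 1 + 1^{2}\right) + 23\right)^{2} = \left(\left(-4 + 1 + 1\right) + 23\right)^{2} = \left(-2 + 23\right)^{2} = 21^{2} = 441$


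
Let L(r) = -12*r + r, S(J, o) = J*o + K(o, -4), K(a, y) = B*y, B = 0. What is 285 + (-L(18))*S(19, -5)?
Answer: -18525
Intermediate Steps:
K(a, y) = 0 (K(a, y) = 0*y = 0)
S(J, o) = J*o (S(J, o) = J*o + 0 = J*o)
L(r) = -11*r
285 + (-L(18))*S(19, -5) = 285 + (-(-11)*18)*(19*(-5)) = 285 - 1*(-198)*(-95) = 285 + 198*(-95) = 285 - 18810 = -18525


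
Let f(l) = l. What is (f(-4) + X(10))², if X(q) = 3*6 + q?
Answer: 576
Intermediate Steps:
X(q) = 18 + q
(f(-4) + X(10))² = (-4 + (18 + 10))² = (-4 + 28)² = 24² = 576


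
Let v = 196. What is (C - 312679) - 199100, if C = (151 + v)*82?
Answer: -483325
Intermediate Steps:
C = 28454 (C = (151 + 196)*82 = 347*82 = 28454)
(C - 312679) - 199100 = (28454 - 312679) - 199100 = -284225 - 199100 = -483325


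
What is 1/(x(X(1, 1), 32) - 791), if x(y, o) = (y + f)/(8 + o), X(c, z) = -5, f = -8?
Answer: -40/31653 ≈ -0.0012637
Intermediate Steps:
x(y, o) = (-8 + y)/(8 + o) (x(y, o) = (y - 8)/(8 + o) = (-8 + y)/(8 + o))
1/(x(X(1, 1), 32) - 791) = 1/((-8 - 5)/(8 + 32) - 791) = 1/(-13/40 - 791) = 1/(-31653/40) = -40/31653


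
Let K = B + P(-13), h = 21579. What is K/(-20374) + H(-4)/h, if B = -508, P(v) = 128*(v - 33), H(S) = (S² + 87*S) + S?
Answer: 21862270/73275091 ≈ 0.29836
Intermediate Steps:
H(S) = S² + 88*S
P(v) = -4224 + 128*v (P(v) = 128*(-33 + v) = -4224 + 128*v)
K = -6396 (K = -508 + (-4224 + 128*(-13)) = -508 + (-4224 - 1664) = -508 - 5888 = -6396)
K/(-20374) + H(-4)/h = -6396/(-20374) - 4*(88 - 4)/21579 = -6396*(-1/20374) - 4*84*(1/21579) = 3198/10187 - 336*1/21579 = 3198/10187 - 112/7193 = 21862270/73275091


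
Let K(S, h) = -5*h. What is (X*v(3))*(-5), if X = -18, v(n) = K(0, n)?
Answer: -1350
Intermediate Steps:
v(n) = -5*n
(X*v(3))*(-5) = -(-90)*3*(-5) = -18*(-15)*(-5) = 270*(-5) = -1350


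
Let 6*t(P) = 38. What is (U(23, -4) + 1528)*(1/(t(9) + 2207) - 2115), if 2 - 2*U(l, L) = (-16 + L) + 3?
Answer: -8636812155/2656 ≈ -3.2518e+6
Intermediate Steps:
U(l, L) = 15/2 - L/2 (U(l, L) = 1 - ((-16 + L) + 3)/2 = 1 - (-13 + L)/2 = 1 + (13/2 - L/2) = 15/2 - L/2)
t(P) = 19/3 (t(P) = (1/6)*38 = 19/3)
(U(23, -4) + 1528)*(1/(t(9) + 2207) - 2115) = ((15/2 - 1/2*(-4)) + 1528)*(1/(19/3 + 2207) - 2115) = ((15/2 + 2) + 1528)*(1/(6640/3) - 2115) = (19/2 + 1528)*(3/6640 - 2115) = (3075/2)*(-14043597/6640) = -8636812155/2656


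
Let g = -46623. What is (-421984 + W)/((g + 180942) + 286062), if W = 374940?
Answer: -47044/420381 ≈ -0.11191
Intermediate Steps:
(-421984 + W)/((g + 180942) + 286062) = (-421984 + 374940)/((-46623 + 180942) + 286062) = -47044/(134319 + 286062) = -47044/420381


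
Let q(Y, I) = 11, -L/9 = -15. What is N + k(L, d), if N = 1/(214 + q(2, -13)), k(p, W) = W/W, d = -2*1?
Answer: 226/225 ≈ 1.0044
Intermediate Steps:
L = 135 (L = -9*(-15) = 135)
d = -2
k(p, W) = 1
N = 1/225 (N = 1/(214 + 11) = 1/225 ≈ 0.0044444)
N + k(L, d) = 1/225 + 1 = 226/225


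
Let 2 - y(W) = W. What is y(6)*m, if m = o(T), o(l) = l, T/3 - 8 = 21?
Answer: -348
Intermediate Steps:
T = 87 (T = 24 + 3*21 = 24 + 63 = 87)
y(W) = 2 - W
m = 87
y(6)*m = (2 - 1*6)*87 = (2 - 6)*87 = -4*87 = -348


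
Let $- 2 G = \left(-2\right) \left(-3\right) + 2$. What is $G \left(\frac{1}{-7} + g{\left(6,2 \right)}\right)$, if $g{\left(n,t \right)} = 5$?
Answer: $- \frac{136}{7} \approx -19.429$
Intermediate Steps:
$G = -4$ ($G = - \frac{\left(-2\right) \left(-3\right) + 2}{2} = - \frac{6 + 2}{2} = \left(- \frac{1}{2}\right) 8 = -4$)
$G \left(\frac{1}{-7} + g{\left(6,2 \right)}\right) = - 4 \left(\frac{1}{-7} + 5\right) = - 4 \left(- \frac{1}{7} + 5\right) = \left(-4\right) \frac{34}{7} = - \frac{136}{7}$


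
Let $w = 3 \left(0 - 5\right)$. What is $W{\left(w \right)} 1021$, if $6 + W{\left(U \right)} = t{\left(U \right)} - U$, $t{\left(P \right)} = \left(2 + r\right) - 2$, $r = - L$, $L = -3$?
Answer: $12252$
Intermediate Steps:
$r = 3$ ($r = \left(-1\right) \left(-3\right) = 3$)
$w = -15$ ($w = 3 \left(-5\right) = -15$)
$t{\left(P \right)} = 3$ ($t{\left(P \right)} = \left(2 + 3\right) - 2 = 5 - 2 = 3$)
$W{\left(U \right)} = -3 - U$ ($W{\left(U \right)} = -6 - \left(-3 + U\right) = -3 - U$)
$W{\left(w \right)} 1021 = \left(-3 - -15\right) 1021 = \left(-3 + 15\right) 1021 = 12 \cdot 1021 = 12252$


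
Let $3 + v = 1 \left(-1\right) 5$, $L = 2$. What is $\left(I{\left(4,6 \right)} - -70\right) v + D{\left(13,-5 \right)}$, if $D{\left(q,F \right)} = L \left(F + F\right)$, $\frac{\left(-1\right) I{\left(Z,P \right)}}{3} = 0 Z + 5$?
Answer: $-460$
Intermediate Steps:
$v = -8$ ($v = -3 + 1 \left(-1\right) 5 = -3 - 5 = -8$)
$I{\left(Z,P \right)} = -15$ ($I{\left(Z,P \right)} = - 3 \left(0 Z + 5\right) = - 3 \left(0 + 5\right) = \left(-3\right) 5 = -15$)
$D{\left(q,F \right)} = 4 F$ ($D{\left(q,F \right)} = 2 \left(F + F\right) = 2 \cdot 2 F = 4 F$)
$\left(I{\left(4,6 \right)} - -70\right) v + D{\left(13,-5 \right)} = \left(-15 - -70\right) \left(-8\right) + 4 \left(-5\right) = \left(-15 + 70\right) \left(-8\right) - 20 = 55 \left(-8\right) - 20 = -440 - 20 = -460$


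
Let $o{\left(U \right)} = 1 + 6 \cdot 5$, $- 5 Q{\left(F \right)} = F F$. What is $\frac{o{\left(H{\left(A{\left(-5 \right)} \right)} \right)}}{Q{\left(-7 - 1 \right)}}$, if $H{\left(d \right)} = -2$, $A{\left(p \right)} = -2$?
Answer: $- \frac{155}{64} \approx -2.4219$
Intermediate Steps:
$Q{\left(F \right)} = - \frac{F^{2}}{5}$ ($Q{\left(F \right)} = - \frac{F F}{5} = - \frac{F^{2}}{5}$)
$o{\left(U \right)} = 31$ ($o{\left(U \right)} = 1 + 30 = 31$)
$\frac{o{\left(H{\left(A{\left(-5 \right)} \right)} \right)}}{Q{\left(-7 - 1 \right)}} = \frac{31}{\left(- \frac{1}{5}\right) \left(-7 - 1\right)^{2}} = \frac{31}{\left(- \frac{1}{5}\right) \left(-8\right)^{2}} = \frac{31}{\left(- \frac{1}{5}\right) 64} = \frac{31}{- \frac{64}{5}} = 31 \left(- \frac{5}{64}\right) = - \frac{155}{64}$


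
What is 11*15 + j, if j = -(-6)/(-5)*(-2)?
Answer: 837/5 ≈ 167.40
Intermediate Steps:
j = 12/5 (j = -(-6)*(-1)/5*(-2) = -3*⅖*(-2) = -6/5*(-2) = 12/5 ≈ 2.4000)
11*15 + j = 11*15 + 12/5 = 165 + 12/5 = 837/5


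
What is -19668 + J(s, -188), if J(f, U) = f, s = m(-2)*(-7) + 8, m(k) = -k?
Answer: -19674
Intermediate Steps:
s = -6 (s = -1*(-2)*(-7) + 8 = 2*(-7) + 8 = -14 + 8 = -6)
-19668 + J(s, -188) = -19668 - 6 = -19674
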